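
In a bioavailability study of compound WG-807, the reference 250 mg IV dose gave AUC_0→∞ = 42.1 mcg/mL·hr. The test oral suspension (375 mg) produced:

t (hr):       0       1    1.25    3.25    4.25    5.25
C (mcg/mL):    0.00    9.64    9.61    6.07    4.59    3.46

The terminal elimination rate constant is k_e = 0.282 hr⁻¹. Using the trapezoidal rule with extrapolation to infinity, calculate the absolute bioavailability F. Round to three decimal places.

Trapezoidal AUC_0→5.25 (oral suspension):
  [0→1]: (0.00+9.64)/2 × 1 = 4.82
  [1→1.25]: (9.64+9.61)/2 × 0.25 = 2.40625
  [1.25→3.25]: (9.61+6.07)/2 × 2 = 15.68
  [3.25→4.25]: (6.07+4.59)/2 × 1 = 5.33
  [4.25→5.25]: (4.59+3.46)/2 × 1 = 4.025
  Sum = 32.26125 mcg/mL·hr
Tail: C_last/k_e = 3.46/0.282 = 12.270
AUC_0→∞ (oral suspension) = 32.26125 + 12.270 = 44.53125 mcg/mL·hr
F = (AUC_ev/D_ev)/(AUC_iv/D_iv) = (44.53125/375)/(42.1/250) = 0.11875/0.1684 = 0.7052

F = 0.705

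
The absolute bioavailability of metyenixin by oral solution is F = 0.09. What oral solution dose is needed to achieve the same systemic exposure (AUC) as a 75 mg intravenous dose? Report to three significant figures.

For equal systemic exposure: F × D_ev = D_iv
D_ev = D_iv / F = 75 / 0.09 = 833.333 mg

D_oral = 833 mg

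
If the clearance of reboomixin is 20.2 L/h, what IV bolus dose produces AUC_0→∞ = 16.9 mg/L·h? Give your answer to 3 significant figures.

Dose_iv = CL × AUC_0→∞
     = 20.2 × 16.9 = 341.38 mg

Dose = 341 mg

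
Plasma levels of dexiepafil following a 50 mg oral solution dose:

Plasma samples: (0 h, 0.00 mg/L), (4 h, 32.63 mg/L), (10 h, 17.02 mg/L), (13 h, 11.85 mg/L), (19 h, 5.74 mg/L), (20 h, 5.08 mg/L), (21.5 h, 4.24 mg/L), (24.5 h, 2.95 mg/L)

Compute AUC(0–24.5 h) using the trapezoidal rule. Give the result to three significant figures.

AUC = 333 mg/L·h

Trapezoidal AUC_0→24.5:
  [0→4]: (0.00+32.63)/2 × 4 = 65.26
  [4→10]: (32.63+17.02)/2 × 6 = 148.95
  [10→13]: (17.02+11.85)/2 × 3 = 43.305
  [13→19]: (11.85+5.74)/2 × 6 = 52.77
  [19→20]: (5.74+5.08)/2 × 1 = 5.41
  [20→21.5]: (5.08+4.24)/2 × 1.5 = 6.99
  [21.5→24.5]: (4.24+2.95)/2 × 3 = 10.785
  Sum = 333.47 mg/L·h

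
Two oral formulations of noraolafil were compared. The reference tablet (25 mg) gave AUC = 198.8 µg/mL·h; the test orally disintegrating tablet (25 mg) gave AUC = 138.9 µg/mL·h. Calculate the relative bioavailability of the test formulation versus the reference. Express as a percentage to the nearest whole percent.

F_rel = 70%

F_rel = (AUC_test/D_test) / (AUC_ref/D_ref)
      = (138.9/25) / (198.8/25)
      = 5.556 / 7.952 = 0.6987 = 69.87%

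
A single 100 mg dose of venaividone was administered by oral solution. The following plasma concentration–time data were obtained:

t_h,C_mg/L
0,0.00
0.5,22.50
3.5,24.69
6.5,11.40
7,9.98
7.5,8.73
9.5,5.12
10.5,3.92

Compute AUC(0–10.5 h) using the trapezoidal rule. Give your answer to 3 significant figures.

AUC = 159 mg/L·h

Trapezoidal AUC_0→10.5:
  [0→0.5]: (0.00+22.50)/2 × 0.5 = 5.625
  [0.5→3.5]: (22.50+24.69)/2 × 3 = 70.785
  [3.5→6.5]: (24.69+11.40)/2 × 3 = 54.135
  [6.5→7]: (11.40+9.98)/2 × 0.5 = 5.345
  [7→7.5]: (9.98+8.73)/2 × 0.5 = 4.6775
  [7.5→9.5]: (8.73+5.12)/2 × 2 = 13.85
  [9.5→10.5]: (5.12+3.92)/2 × 1 = 4.52
  Sum = 158.9375 mg/L·h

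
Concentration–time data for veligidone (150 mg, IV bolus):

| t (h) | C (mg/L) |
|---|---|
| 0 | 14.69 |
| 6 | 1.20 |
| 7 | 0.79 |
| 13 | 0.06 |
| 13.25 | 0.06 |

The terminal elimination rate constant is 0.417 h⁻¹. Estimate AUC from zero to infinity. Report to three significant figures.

Trapezoidal AUC_0→13.25:
  [0→6]: (14.69+1.20)/2 × 6 = 47.67
  [6→7]: (1.20+0.79)/2 × 1 = 0.995
  [7→13]: (0.79+0.06)/2 × 6 = 2.55
  [13→13.25]: (0.06+0.06)/2 × 0.25 = 0.015
  Sum = 51.23 mg/L·h
Extrapolated tail: C_last / k_e = 0.06 / 0.417 = 0.144
AUC_0→∞ = 51.23 + 0.144 = 51.374 mg/L·h

AUC = 51.4 mg/L·h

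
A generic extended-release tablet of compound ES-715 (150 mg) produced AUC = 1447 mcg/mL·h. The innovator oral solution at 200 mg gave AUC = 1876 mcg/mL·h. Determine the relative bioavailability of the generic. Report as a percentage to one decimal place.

F_rel = 102.8%

F_rel = (AUC_test/D_test) / (AUC_ref/D_ref)
      = (1447/150) / (1876/200)
      = 9.64667 / 9.38 = 1.0284 = 102.84%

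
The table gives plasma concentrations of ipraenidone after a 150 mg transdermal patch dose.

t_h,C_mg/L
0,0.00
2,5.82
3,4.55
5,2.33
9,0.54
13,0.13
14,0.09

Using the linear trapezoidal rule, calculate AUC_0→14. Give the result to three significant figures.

AUC = 25.1 mg/L·h

Trapezoidal AUC_0→14:
  [0→2]: (0.00+5.82)/2 × 2 = 5.82
  [2→3]: (5.82+4.55)/2 × 1 = 5.185
  [3→5]: (4.55+2.33)/2 × 2 = 6.88
  [5→9]: (2.33+0.54)/2 × 4 = 5.74
  [9→13]: (0.54+0.13)/2 × 4 = 1.34
  [13→14]: (0.13+0.09)/2 × 1 = 0.11
  Sum = 25.075 mg/L·h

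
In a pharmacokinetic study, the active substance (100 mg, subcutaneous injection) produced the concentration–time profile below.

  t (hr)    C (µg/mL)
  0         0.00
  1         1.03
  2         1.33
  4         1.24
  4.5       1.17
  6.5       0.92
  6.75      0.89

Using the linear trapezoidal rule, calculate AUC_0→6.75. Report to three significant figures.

AUC = 7.18 µg/mL·hr

Trapezoidal AUC_0→6.75:
  [0→1]: (0.00+1.03)/2 × 1 = 0.515
  [1→2]: (1.03+1.33)/2 × 1 = 1.18
  [2→4]: (1.33+1.24)/2 × 2 = 2.57
  [4→4.5]: (1.24+1.17)/2 × 0.5 = 0.6025
  [4.5→6.5]: (1.17+0.92)/2 × 2 = 2.09
  [6.5→6.75]: (0.92+0.89)/2 × 0.25 = 0.22625
  Sum = 7.18375 µg/mL·hr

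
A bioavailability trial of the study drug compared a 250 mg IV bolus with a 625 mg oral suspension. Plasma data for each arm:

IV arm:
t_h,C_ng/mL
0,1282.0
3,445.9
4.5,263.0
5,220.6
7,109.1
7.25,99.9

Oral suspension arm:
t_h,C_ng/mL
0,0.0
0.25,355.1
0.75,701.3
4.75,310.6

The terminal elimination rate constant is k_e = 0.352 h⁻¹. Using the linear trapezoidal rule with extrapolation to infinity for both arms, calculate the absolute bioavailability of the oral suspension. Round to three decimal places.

F = 0.331

Trapezoidal AUC_0→7.25 (IV):
  [0→3]: (1282.0+445.9)/2 × 3 = 2591.85
  [3→4.5]: (445.9+263.0)/2 × 1.5 = 531.675
  [4.5→5]: (263.0+220.6)/2 × 0.5 = 120.9
  [5→7]: (220.6+109.1)/2 × 2 = 329.7
  [7→7.25]: (109.1+99.9)/2 × 0.25 = 26.125
  Sum = 3600.25 ng/mL·h
IV tail: 99.9/0.352 = 283.807; AUC_iv,0→∞ = 3600.25 + 283.807 = 3884.057 ng/mL·h
Trapezoidal AUC_0→4.75 (oral suspension):
  [0→0.25]: (0.0+355.1)/2 × 0.25 = 44.3875
  [0.25→0.75]: (355.1+701.3)/2 × 0.5 = 264.1
  [0.75→4.75]: (701.3+310.6)/2 × 4 = 2023.8
  Sum = 2332.2875 ng/mL·h
oral suspension tail: 310.6/0.352 = 882.386; AUC_ev,0→∞ = 2332.2875 + 882.386 = 3214.6735 ng/mL·h
F = (AUC_ev/D_ev)/(AUC_iv/D_iv) = (3214.6735/625)/(3884.057/250) = 5.1434776/15.536228 = 0.3311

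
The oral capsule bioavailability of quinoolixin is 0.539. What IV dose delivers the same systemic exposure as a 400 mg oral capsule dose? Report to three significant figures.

D_iv = 216 mg

Systemic exposure from an extravascular dose = F × D_ev, so the equivalent IV dose is F × D_ev.
D_iv = F × D_ev = 0.539 × 400 = 215.6 mg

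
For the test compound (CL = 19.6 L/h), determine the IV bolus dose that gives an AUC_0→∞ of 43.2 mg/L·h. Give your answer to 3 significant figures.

Dose = 847 mg

Dose_iv = CL × AUC_0→∞
     = 19.6 × 43.2 = 846.72 mg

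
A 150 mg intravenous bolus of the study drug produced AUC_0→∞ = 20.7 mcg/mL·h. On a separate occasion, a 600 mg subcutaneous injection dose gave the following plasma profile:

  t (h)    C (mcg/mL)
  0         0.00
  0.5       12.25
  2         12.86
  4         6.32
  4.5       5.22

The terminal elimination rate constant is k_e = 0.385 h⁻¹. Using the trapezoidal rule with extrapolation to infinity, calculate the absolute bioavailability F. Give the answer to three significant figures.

F = 0.695

Trapezoidal AUC_0→4.5 (subcutaneous injection):
  [0→0.5]: (0.00+12.25)/2 × 0.5 = 3.0625
  [0.5→2]: (12.25+12.86)/2 × 1.5 = 18.8325
  [2→4]: (12.86+6.32)/2 × 2 = 19.18
  [4→4.5]: (6.32+5.22)/2 × 0.5 = 2.885
  Sum = 43.96 mcg/mL·h
Tail: C_last/k_e = 5.22/0.385 = 13.558
AUC_0→∞ (subcutaneous injection) = 43.96 + 13.558 = 57.518 mcg/mL·h
F = (AUC_ev/D_ev)/(AUC_iv/D_iv) = (57.518/600)/(20.7/150) = 0.0958633/0.138 = 0.6947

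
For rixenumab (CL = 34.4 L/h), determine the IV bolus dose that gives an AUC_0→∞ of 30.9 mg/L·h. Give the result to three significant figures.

Dose_iv = CL × AUC_0→∞
     = 34.4 × 30.9 = 1062.96 mg

Dose = 1060 mg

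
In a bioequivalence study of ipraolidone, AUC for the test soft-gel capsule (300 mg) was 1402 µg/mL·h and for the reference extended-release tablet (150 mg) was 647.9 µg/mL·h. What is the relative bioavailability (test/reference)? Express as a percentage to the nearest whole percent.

F_rel = (AUC_test/D_test) / (AUC_ref/D_ref)
      = (1402/300) / (647.9/150)
      = 4.67333 / 4.31933 = 1.0820 = 108.20%

F_rel = 108%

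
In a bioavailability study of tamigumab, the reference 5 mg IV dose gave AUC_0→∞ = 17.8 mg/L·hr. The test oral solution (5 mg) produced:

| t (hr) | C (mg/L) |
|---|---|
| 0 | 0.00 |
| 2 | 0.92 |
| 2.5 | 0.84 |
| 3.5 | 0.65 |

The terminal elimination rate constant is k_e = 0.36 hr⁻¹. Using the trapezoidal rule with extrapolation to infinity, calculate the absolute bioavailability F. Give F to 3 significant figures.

Trapezoidal AUC_0→3.5 (oral solution):
  [0→2]: (0.00+0.92)/2 × 2 = 0.92
  [2→2.5]: (0.92+0.84)/2 × 0.5 = 0.44
  [2.5→3.5]: (0.84+0.65)/2 × 1 = 0.745
  Sum = 2.105 mg/L·hr
Tail: C_last/k_e = 0.65/0.36 = 1.806
AUC_0→∞ (oral solution) = 2.105 + 1.806 = 3.911 mg/L·hr
F = (AUC_ev/D_ev)/(AUC_iv/D_iv) = (3.911/5)/(17.8/5) = 0.7822/3.56 = 0.2197

F = 0.220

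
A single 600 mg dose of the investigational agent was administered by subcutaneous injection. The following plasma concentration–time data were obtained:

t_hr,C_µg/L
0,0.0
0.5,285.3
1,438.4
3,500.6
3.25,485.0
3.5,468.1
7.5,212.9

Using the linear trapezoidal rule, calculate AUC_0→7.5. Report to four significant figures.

AUC = 2796 µg/L·hr

Trapezoidal AUC_0→7.5:
  [0→0.5]: (0.0+285.3)/2 × 0.5 = 71.325
  [0.5→1]: (285.3+438.4)/2 × 0.5 = 180.925
  [1→3]: (438.4+500.6)/2 × 2 = 939.0
  [3→3.25]: (500.6+485.0)/2 × 0.25 = 123.2
  [3.25→3.5]: (485.0+468.1)/2 × 0.25 = 119.1375
  [3.5→7.5]: (468.1+212.9)/2 × 4 = 1362.0
  Sum = 2795.5875 µg/L·hr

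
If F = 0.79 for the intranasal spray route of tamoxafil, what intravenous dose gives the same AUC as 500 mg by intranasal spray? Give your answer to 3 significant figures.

Systemic exposure from an extravascular dose = F × D_ev, so the equivalent IV dose is F × D_ev.
D_iv = F × D_ev = 0.79 × 500 = 395 mg

D_iv = 395 mg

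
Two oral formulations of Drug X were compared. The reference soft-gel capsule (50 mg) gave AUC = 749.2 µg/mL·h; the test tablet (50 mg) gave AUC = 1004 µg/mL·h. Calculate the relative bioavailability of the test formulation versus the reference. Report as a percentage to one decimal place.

F_rel = (AUC_test/D_test) / (AUC_ref/D_ref)
      = (1004/50) / (749.2/50)
      = 20.08 / 14.984 = 1.3401 = 134.01%

F_rel = 134.0%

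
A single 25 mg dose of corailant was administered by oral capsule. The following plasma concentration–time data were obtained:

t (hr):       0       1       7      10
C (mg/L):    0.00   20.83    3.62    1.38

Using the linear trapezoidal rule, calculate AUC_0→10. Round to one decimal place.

AUC = 91.3 mg/L·hr

Trapezoidal AUC_0→10:
  [0→1]: (0.00+20.83)/2 × 1 = 10.415
  [1→7]: (20.83+3.62)/2 × 6 = 73.35
  [7→10]: (3.62+1.38)/2 × 3 = 7.5
  Sum = 91.265 mg/L·hr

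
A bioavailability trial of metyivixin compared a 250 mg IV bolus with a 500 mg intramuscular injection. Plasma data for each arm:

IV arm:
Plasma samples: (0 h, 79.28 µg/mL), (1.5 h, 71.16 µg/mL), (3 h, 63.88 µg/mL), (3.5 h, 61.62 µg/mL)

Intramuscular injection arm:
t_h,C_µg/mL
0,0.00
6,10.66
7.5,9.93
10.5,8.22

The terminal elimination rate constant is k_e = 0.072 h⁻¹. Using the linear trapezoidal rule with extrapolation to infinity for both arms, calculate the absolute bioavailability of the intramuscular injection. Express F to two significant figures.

Trapezoidal AUC_0→3.5 (IV):
  [0→1.5]: (79.28+71.16)/2 × 1.5 = 112.83
  [1.5→3]: (71.16+63.88)/2 × 1.5 = 101.28
  [3→3.5]: (63.88+61.62)/2 × 0.5 = 31.375
  Sum = 245.485 µg/mL·h
IV tail: 61.62/0.072 = 855.833; AUC_iv,0→∞ = 245.485 + 855.833 = 1101.318 µg/mL·h
Trapezoidal AUC_0→10.5 (intramuscular injection):
  [0→6]: (0.00+10.66)/2 × 6 = 31.98
  [6→7.5]: (10.66+9.93)/2 × 1.5 = 15.4425
  [7.5→10.5]: (9.93+8.22)/2 × 3 = 27.225
  Sum = 74.6475 µg/mL·h
intramuscular injection tail: 8.22/0.072 = 114.167; AUC_ev,0→∞ = 74.6475 + 114.167 = 188.8145 µg/mL·h
F = (AUC_ev/D_ev)/(AUC_iv/D_iv) = (188.8145/500)/(1101.318/250) = 0.377629/4.405272 = 0.0857

F = 0.086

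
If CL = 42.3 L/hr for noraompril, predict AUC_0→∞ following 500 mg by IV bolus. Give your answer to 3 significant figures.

AUC = 11.8 mg/L·hr

AUC_0→∞ = Dose_iv / CL
        = 500 / 42.3 = 11.8203 mg/L·hr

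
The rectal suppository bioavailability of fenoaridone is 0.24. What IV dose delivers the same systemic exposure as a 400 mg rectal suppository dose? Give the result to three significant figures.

Systemic exposure from an extravascular dose = F × D_ev, so the equivalent IV dose is F × D_ev.
D_iv = F × D_ev = 0.24 × 400 = 96 mg

D_iv = 96.0 mg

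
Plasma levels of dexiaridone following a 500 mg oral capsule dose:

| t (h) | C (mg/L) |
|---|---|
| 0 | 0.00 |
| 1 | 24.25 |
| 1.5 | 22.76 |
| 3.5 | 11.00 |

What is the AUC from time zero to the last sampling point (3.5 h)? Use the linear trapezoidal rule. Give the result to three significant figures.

AUC = 57.6 mg/L·h

Trapezoidal AUC_0→3.5:
  [0→1]: (0.00+24.25)/2 × 1 = 12.125
  [1→1.5]: (24.25+22.76)/2 × 0.5 = 11.7525
  [1.5→3.5]: (22.76+11.00)/2 × 2 = 33.76
  Sum = 57.6375 mg/L·h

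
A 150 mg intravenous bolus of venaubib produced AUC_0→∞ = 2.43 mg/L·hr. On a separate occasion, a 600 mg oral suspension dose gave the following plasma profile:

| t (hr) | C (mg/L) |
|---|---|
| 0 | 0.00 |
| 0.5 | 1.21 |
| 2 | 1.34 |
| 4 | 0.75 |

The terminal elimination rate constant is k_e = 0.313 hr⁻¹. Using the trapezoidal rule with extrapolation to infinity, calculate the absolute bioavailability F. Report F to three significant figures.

F = 0.689

Trapezoidal AUC_0→4 (oral suspension):
  [0→0.5]: (0.00+1.21)/2 × 0.5 = 0.3025
  [0.5→2]: (1.21+1.34)/2 × 1.5 = 1.9125
  [2→4]: (1.34+0.75)/2 × 2 = 2.09
  Sum = 4.305 mg/L·hr
Tail: C_last/k_e = 0.75/0.313 = 2.396
AUC_0→∞ (oral suspension) = 4.305 + 2.396 = 6.701 mg/L·hr
F = (AUC_ev/D_ev)/(AUC_iv/D_iv) = (6.701/600)/(2.43/150) = 0.0111683/0.0162 = 0.6894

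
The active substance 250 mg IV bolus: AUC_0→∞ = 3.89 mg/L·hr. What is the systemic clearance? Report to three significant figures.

CL = 64.3 L/hr

CL = Dose_iv / AUC_0→∞
   = 250 / 3.89 = 64.2674 L/hr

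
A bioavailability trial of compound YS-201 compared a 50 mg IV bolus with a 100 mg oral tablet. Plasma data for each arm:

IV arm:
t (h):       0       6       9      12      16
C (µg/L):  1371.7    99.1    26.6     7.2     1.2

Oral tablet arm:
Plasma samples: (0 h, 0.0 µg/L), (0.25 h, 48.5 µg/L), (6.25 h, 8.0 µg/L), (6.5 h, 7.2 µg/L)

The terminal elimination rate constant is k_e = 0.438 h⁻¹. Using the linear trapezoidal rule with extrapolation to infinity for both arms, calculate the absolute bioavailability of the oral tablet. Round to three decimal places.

Trapezoidal AUC_0→16 (IV):
  [0→6]: (1371.7+99.1)/2 × 6 = 4412.4
  [6→9]: (99.1+26.6)/2 × 3 = 188.55
  [9→12]: (26.6+7.2)/2 × 3 = 50.7
  [12→16]: (7.2+1.2)/2 × 4 = 16.8
  Sum = 4668.45 µg/L·h
IV tail: 1.2/0.438 = 2.740; AUC_iv,0→∞ = 4668.45 + 2.740 = 4671.19 µg/L·h
Trapezoidal AUC_0→6.5 (oral tablet):
  [0→0.25]: (0.0+48.5)/2 × 0.25 = 6.0625
  [0.25→6.25]: (48.5+8.0)/2 × 6 = 169.5
  [6.25→6.5]: (8.0+7.2)/2 × 0.25 = 1.9
  Sum = 177.4625 µg/L·h
oral tablet tail: 7.2/0.438 = 16.438; AUC_ev,0→∞ = 177.4625 + 16.438 = 193.9005 µg/L·h
F = (AUC_ev/D_ev)/(AUC_iv/D_iv) = (193.9005/100)/(4671.19/50) = 1.939005/93.4238 = 0.0208

F = 0.021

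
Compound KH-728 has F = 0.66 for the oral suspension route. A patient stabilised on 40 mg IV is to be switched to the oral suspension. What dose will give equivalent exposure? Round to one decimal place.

D_oral = 60.6 mg

For equal systemic exposure: F × D_ev = D_iv
D_ev = D_iv / F = 40 / 0.66 = 60.6061 mg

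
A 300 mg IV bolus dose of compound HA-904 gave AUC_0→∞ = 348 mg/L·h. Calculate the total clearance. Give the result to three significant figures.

CL = 0.862 L/h

CL = Dose_iv / AUC_0→∞
   = 300 / 348 = 0.862069 L/h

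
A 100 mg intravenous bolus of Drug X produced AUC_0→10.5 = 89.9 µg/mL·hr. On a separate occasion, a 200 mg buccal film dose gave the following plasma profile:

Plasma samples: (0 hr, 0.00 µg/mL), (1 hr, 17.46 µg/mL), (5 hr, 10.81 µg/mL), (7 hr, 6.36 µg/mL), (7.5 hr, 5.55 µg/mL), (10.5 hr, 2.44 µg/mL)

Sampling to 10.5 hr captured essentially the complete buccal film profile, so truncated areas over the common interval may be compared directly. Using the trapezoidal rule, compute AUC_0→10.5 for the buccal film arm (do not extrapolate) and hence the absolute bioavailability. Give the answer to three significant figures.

F = 0.542

Trapezoidal AUC_0→10.5 (buccal film):
  [0→1]: (0.00+17.46)/2 × 1 = 8.73
  [1→5]: (17.46+10.81)/2 × 4 = 56.54
  [5→7]: (10.81+6.36)/2 × 2 = 17.17
  [7→7.5]: (6.36+5.55)/2 × 0.5 = 2.9775
  [7.5→10.5]: (5.55+2.44)/2 × 3 = 11.985
  Sum = 97.4025 µg/mL·hr
F = (AUC_ev/D_ev)/(AUC_iv/D_iv) = (97.4025/200)/(89.9/100) = 0.4870125/0.899 = 0.5417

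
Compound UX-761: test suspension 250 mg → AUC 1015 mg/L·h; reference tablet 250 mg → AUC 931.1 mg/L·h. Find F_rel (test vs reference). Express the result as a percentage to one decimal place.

F_rel = (AUC_test/D_test) / (AUC_ref/D_ref)
      = (1015/250) / (931.1/250)
      = 4.06 / 3.7244 = 1.0901 = 109.01%

F_rel = 109.0%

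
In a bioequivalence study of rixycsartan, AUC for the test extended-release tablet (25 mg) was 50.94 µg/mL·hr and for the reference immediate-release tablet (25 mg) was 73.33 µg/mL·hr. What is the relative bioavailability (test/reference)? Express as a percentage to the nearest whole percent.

F_rel = 69%

F_rel = (AUC_test/D_test) / (AUC_ref/D_ref)
      = (50.94/25) / (73.33/25)
      = 2.0376 / 2.9332 = 0.6947 = 69.47%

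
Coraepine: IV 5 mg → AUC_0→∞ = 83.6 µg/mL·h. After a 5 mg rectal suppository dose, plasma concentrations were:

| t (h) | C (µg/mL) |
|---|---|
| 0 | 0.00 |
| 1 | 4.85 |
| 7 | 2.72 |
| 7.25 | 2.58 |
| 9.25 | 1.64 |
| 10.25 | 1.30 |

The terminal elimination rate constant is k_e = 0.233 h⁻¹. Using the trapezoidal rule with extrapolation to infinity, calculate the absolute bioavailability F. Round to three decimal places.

Trapezoidal AUC_0→10.25 (rectal suppository):
  [0→1]: (0.00+4.85)/2 × 1 = 2.425
  [1→7]: (4.85+2.72)/2 × 6 = 22.71
  [7→7.25]: (2.72+2.58)/2 × 0.25 = 0.6625
  [7.25→9.25]: (2.58+1.64)/2 × 2 = 4.22
  [9.25→10.25]: (1.64+1.30)/2 × 1 = 1.47
  Sum = 31.4875 µg/mL·h
Tail: C_last/k_e = 1.30/0.233 = 5.579
AUC_0→∞ (rectal suppository) = 31.4875 + 5.579 = 37.0665 µg/mL·h
F = (AUC_ev/D_ev)/(AUC_iv/D_iv) = (37.0665/5)/(83.6/5) = 7.4133/16.72 = 0.4434

F = 0.443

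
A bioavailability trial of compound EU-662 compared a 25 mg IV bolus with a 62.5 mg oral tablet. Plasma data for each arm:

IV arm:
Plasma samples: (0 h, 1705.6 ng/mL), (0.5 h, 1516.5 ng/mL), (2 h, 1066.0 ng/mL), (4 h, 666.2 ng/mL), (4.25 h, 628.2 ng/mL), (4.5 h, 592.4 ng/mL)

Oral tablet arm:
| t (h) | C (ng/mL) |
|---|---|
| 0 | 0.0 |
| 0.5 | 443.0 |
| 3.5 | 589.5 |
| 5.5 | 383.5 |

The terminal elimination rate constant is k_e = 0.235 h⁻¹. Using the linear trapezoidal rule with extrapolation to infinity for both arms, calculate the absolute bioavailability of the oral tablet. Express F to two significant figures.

F = 0.23

Trapezoidal AUC_0→4.5 (IV):
  [0→0.5]: (1705.6+1516.5)/2 × 0.5 = 805.525
  [0.5→2]: (1516.5+1066.0)/2 × 1.5 = 1936.875
  [2→4]: (1066.0+666.2)/2 × 2 = 1732.2
  [4→4.25]: (666.2+628.2)/2 × 0.25 = 161.8
  [4.25→4.5]: (628.2+592.4)/2 × 0.25 = 152.575
  Sum = 4788.975 ng/mL·h
IV tail: 592.4/0.235 = 2520.851; AUC_iv,0→∞ = 4788.975 + 2520.851 = 7309.826 ng/mL·h
Trapezoidal AUC_0→5.5 (oral tablet):
  [0→0.5]: (0.0+443.0)/2 × 0.5 = 110.75
  [0.5→3.5]: (443.0+589.5)/2 × 3 = 1548.75
  [3.5→5.5]: (589.5+383.5)/2 × 2 = 973.0
  Sum = 2632.5 ng/mL·h
oral tablet tail: 383.5/0.235 = 1631.915; AUC_ev,0→∞ = 2632.5 + 1631.915 = 4264.415 ng/mL·h
F = (AUC_ev/D_ev)/(AUC_iv/D_iv) = (4264.415/62.5)/(7309.826/25) = 68.23064/292.39304 = 0.2334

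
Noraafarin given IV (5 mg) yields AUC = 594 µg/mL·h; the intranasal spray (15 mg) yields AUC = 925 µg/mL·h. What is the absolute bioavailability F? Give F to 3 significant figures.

F = 0.519

F = (AUC_ev / D_ev) / (AUC_iv / D_iv)
  = (925/15) / (594/5)
  = 61.6667 / 118.8 = 0.5191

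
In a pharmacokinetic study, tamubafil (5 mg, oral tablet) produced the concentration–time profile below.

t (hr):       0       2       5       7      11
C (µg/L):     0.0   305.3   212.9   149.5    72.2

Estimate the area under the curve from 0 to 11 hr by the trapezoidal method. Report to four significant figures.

AUC = 1888 µg/L·hr

Trapezoidal AUC_0→11:
  [0→2]: (0.0+305.3)/2 × 2 = 305.3
  [2→5]: (305.3+212.9)/2 × 3 = 777.3
  [5→7]: (212.9+149.5)/2 × 2 = 362.4
  [7→11]: (149.5+72.2)/2 × 4 = 443.4
  Sum = 1888.4 µg/L·hr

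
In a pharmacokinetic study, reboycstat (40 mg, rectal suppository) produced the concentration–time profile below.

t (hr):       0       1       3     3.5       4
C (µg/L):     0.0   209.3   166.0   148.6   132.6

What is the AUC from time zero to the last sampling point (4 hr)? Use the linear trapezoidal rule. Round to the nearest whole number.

Trapezoidal AUC_0→4:
  [0→1]: (0.0+209.3)/2 × 1 = 104.65
  [1→3]: (209.3+166.0)/2 × 2 = 375.3
  [3→3.5]: (166.0+148.6)/2 × 0.5 = 78.65
  [3.5→4]: (148.6+132.6)/2 × 0.5 = 70.3
  Sum = 628.9 µg/L·hr

AUC = 629 µg/L·hr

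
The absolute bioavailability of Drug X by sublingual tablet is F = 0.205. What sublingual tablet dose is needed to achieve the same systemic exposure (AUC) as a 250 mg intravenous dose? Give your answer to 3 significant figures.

For equal systemic exposure: F × D_ev = D_iv
D_ev = D_iv / F = 250 / 0.205 = 1219.51 mg

D_sublingual = 1220 mg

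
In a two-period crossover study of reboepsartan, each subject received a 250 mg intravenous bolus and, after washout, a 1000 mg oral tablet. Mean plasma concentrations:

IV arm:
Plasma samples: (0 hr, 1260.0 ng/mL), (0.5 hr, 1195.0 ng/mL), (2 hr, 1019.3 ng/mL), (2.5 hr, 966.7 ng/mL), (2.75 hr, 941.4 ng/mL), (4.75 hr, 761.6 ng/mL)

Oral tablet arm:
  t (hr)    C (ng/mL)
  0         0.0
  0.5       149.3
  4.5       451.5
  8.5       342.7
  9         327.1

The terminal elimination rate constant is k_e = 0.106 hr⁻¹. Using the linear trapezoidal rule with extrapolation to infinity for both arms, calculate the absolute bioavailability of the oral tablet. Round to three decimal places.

Trapezoidal AUC_0→4.75 (IV):
  [0→0.5]: (1260.0+1195.0)/2 × 0.5 = 613.75
  [0.5→2]: (1195.0+1019.3)/2 × 1.5 = 1660.725
  [2→2.5]: (1019.3+966.7)/2 × 0.5 = 496.5
  [2.5→2.75]: (966.7+941.4)/2 × 0.25 = 238.5125
  [2.75→4.75]: (941.4+761.6)/2 × 2 = 1703.0
  Sum = 4712.4875 ng/mL·hr
IV tail: 761.6/0.106 = 7184.906; AUC_iv,0→∞ = 4712.4875 + 7184.906 = 11897.3935 ng/mL·hr
Trapezoidal AUC_0→9 (oral tablet):
  [0→0.5]: (0.0+149.3)/2 × 0.5 = 37.325
  [0.5→4.5]: (149.3+451.5)/2 × 4 = 1201.6
  [4.5→8.5]: (451.5+342.7)/2 × 4 = 1588.4
  [8.5→9]: (342.7+327.1)/2 × 0.5 = 167.45
  Sum = 2994.775 ng/mL·hr
oral tablet tail: 327.1/0.106 = 3085.849; AUC_ev,0→∞ = 2994.775 + 3085.849 = 6080.624 ng/mL·hr
F = (AUC_ev/D_ev)/(AUC_iv/D_iv) = (6080.624/1000)/(11897.3935/250) = 6.080624/47.589574 = 0.1278

F = 0.128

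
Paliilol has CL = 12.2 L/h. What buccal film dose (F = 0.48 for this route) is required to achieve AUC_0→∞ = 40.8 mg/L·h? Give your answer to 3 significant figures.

Dose = 1040 mg

Dose = CL × AUC_0→∞ / F
     = 12.2 × 40.8 / 0.48 = 1037 mg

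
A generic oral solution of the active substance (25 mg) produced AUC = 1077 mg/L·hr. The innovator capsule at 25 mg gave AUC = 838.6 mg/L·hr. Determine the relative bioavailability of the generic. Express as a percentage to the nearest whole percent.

F_rel = 128%

F_rel = (AUC_test/D_test) / (AUC_ref/D_ref)
      = (1077/25) / (838.6/25)
      = 43.08 / 33.544 = 1.2843 = 128.43%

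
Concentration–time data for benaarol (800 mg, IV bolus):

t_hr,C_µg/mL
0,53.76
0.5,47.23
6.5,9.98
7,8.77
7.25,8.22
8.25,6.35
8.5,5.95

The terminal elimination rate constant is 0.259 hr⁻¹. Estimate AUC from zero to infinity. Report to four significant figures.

Trapezoidal AUC_0→8.5:
  [0→0.5]: (53.76+47.23)/2 × 0.5 = 25.2475
  [0.5→6.5]: (47.23+9.98)/2 × 6 = 171.63
  [6.5→7]: (9.98+8.77)/2 × 0.5 = 4.6875
  [7→7.25]: (8.77+8.22)/2 × 0.25 = 2.12375
  [7.25→8.25]: (8.22+6.35)/2 × 1 = 7.285
  [8.25→8.5]: (6.35+5.95)/2 × 0.25 = 1.5375
  Sum = 212.51125 µg/mL·hr
Extrapolated tail: C_last / k_e = 5.95 / 0.259 = 22.973
AUC_0→∞ = 212.51125 + 22.973 = 235.48425 µg/mL·hr

AUC = 235.5 µg/mL·hr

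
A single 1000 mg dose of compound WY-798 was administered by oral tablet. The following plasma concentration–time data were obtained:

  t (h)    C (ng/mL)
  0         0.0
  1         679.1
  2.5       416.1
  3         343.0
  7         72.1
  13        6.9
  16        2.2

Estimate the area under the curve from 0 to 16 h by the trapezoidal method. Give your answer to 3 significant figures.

Trapezoidal AUC_0→16:
  [0→1]: (0.0+679.1)/2 × 1 = 339.55
  [1→2.5]: (679.1+416.1)/2 × 1.5 = 821.4
  [2.5→3]: (416.1+343.0)/2 × 0.5 = 189.775
  [3→7]: (343.0+72.1)/2 × 4 = 830.2
  [7→13]: (72.1+6.9)/2 × 6 = 237.0
  [13→16]: (6.9+2.2)/2 × 3 = 13.65
  Sum = 2431.575 ng/mL·h

AUC = 2430 ng/mL·h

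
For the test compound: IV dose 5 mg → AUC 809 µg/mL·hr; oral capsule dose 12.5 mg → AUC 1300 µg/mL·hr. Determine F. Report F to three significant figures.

F = 0.643

F = (AUC_ev / D_ev) / (AUC_iv / D_iv)
  = (1300/12.5) / (809/5)
  = 104 / 161.8 = 0.6428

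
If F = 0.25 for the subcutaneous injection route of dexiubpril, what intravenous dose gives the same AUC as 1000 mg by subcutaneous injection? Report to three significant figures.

Systemic exposure from an extravascular dose = F × D_ev, so the equivalent IV dose is F × D_ev.
D_iv = F × D_ev = 0.25 × 1000 = 250 mg

D_iv = 250 mg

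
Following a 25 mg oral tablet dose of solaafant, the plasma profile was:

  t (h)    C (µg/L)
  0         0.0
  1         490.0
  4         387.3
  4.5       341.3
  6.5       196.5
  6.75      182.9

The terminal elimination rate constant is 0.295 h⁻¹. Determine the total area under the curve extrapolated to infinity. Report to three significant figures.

Trapezoidal AUC_0→6.75:
  [0→1]: (0.0+490.0)/2 × 1 = 245.0
  [1→4]: (490.0+387.3)/2 × 3 = 1315.95
  [4→4.5]: (387.3+341.3)/2 × 0.5 = 182.15
  [4.5→6.5]: (341.3+196.5)/2 × 2 = 537.8
  [6.5→6.75]: (196.5+182.9)/2 × 0.25 = 47.425
  Sum = 2328.325 µg/L·h
Extrapolated tail: C_last / k_e = 182.9 / 0.295 = 620.000
AUC_0→∞ = 2328.325 + 620.000 = 2948.325 µg/L·h

AUC = 2950 µg/L·h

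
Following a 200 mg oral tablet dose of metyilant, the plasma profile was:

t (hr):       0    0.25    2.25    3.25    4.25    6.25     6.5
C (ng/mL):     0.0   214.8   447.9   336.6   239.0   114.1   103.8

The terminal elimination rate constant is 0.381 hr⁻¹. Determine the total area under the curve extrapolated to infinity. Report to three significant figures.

Trapezoidal AUC_0→6.5:
  [0→0.25]: (0.0+214.8)/2 × 0.25 = 26.85
  [0.25→2.25]: (214.8+447.9)/2 × 2 = 662.7
  [2.25→3.25]: (447.9+336.6)/2 × 1 = 392.25
  [3.25→4.25]: (336.6+239.0)/2 × 1 = 287.8
  [4.25→6.25]: (239.0+114.1)/2 × 2 = 353.1
  [6.25→6.5]: (114.1+103.8)/2 × 0.25 = 27.2375
  Sum = 1749.9375 ng/mL·hr
Extrapolated tail: C_last / k_e = 103.8 / 0.381 = 272.441
AUC_0→∞ = 1749.9375 + 272.441 = 2022.3785 ng/mL·hr

AUC = 2020 ng/mL·hr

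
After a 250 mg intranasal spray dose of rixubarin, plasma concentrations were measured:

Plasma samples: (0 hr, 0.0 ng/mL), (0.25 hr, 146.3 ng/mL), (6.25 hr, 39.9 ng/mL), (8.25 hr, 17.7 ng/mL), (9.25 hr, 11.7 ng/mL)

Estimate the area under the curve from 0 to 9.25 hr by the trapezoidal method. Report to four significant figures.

Trapezoidal AUC_0→9.25:
  [0→0.25]: (0.0+146.3)/2 × 0.25 = 18.2875
  [0.25→6.25]: (146.3+39.9)/2 × 6 = 558.6
  [6.25→8.25]: (39.9+17.7)/2 × 2 = 57.6
  [8.25→9.25]: (17.7+11.7)/2 × 1 = 14.7
  Sum = 649.1875 ng/mL·hr

AUC = 649.2 ng/mL·hr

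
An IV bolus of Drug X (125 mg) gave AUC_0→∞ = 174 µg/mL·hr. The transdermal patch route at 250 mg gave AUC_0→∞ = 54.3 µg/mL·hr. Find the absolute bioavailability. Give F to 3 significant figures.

F = 0.156

F = (AUC_ev / D_ev) / (AUC_iv / D_iv)
  = (54.3/250) / (174/125)
  = 0.2172 / 1.392 = 0.1560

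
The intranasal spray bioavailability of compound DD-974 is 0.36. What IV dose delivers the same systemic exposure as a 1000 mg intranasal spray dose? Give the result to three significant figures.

Systemic exposure from an extravascular dose = F × D_ev, so the equivalent IV dose is F × D_ev.
D_iv = F × D_ev = 0.36 × 1000 = 360 mg

D_iv = 360 mg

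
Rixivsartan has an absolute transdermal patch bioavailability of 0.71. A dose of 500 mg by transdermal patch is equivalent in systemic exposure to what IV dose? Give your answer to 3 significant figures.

D_iv = 355 mg

Systemic exposure from an extravascular dose = F × D_ev, so the equivalent IV dose is F × D_ev.
D_iv = F × D_ev = 0.71 × 500 = 355 mg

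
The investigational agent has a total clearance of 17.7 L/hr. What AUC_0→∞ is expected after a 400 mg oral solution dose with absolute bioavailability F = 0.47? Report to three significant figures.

AUC = 10.6 mg/L·hr

AUC_0→∞ = F × Dose / CL
        = 0.47 × 400 / 17.7 = 10.6215 mg/L·hr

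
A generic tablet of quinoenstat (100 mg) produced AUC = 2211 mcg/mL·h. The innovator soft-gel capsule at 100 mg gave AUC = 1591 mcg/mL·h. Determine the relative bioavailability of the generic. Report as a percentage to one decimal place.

F_rel = (AUC_test/D_test) / (AUC_ref/D_ref)
      = (2211/100) / (1591/100)
      = 22.11 / 15.91 = 1.3897 = 138.97%

F_rel = 139.0%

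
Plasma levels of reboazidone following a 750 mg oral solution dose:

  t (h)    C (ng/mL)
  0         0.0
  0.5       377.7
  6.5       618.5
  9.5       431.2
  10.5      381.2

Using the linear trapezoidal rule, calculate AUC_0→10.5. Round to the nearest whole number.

Trapezoidal AUC_0→10.5:
  [0→0.5]: (0.0+377.7)/2 × 0.5 = 94.425
  [0.5→6.5]: (377.7+618.5)/2 × 6 = 2988.6
  [6.5→9.5]: (618.5+431.2)/2 × 3 = 1574.55
  [9.5→10.5]: (431.2+381.2)/2 × 1 = 406.2
  Sum = 5063.775 ng/mL·h

AUC = 5064 ng/mL·h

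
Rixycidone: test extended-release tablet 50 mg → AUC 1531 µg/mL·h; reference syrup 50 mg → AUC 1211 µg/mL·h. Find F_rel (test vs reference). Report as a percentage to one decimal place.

F_rel = (AUC_test/D_test) / (AUC_ref/D_ref)
      = (1531/50) / (1211/50)
      = 30.62 / 24.22 = 1.2642 = 126.42%

F_rel = 126.4%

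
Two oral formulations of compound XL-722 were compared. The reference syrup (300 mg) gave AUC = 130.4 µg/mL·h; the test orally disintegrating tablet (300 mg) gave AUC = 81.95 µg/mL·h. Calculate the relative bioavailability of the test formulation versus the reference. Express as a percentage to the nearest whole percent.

F_rel = (AUC_test/D_test) / (AUC_ref/D_ref)
      = (81.95/300) / (130.4/300)
      = 0.273167 / 0.434667 = 0.6285 = 62.85%

F_rel = 63%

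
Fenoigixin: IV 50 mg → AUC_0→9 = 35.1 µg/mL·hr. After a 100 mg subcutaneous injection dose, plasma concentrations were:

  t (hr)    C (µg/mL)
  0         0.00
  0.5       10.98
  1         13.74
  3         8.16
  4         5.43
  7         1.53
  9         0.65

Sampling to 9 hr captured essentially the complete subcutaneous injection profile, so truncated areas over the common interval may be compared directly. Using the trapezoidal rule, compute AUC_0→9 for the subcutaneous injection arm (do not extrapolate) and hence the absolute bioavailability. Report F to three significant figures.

Trapezoidal AUC_0→9 (subcutaneous injection):
  [0→0.5]: (0.00+10.98)/2 × 0.5 = 2.745
  [0.5→1]: (10.98+13.74)/2 × 0.5 = 6.18
  [1→3]: (13.74+8.16)/2 × 2 = 21.9
  [3→4]: (8.16+5.43)/2 × 1 = 6.795
  [4→7]: (5.43+1.53)/2 × 3 = 10.44
  [7→9]: (1.53+0.65)/2 × 2 = 2.18
  Sum = 50.24 µg/mL·hr
F = (AUC_ev/D_ev)/(AUC_iv/D_iv) = (50.24/100)/(35.1/50) = 0.5024/0.702 = 0.7157

F = 0.716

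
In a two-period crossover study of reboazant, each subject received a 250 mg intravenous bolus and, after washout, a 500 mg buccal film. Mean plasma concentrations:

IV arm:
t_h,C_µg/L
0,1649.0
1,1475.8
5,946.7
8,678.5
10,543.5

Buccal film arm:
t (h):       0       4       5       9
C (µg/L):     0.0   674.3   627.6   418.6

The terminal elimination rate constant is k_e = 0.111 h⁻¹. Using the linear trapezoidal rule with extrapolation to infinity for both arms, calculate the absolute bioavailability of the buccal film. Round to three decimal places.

Trapezoidal AUC_0→10 (IV):
  [0→1]: (1649.0+1475.8)/2 × 1 = 1562.4
  [1→5]: (1475.8+946.7)/2 × 4 = 4845.0
  [5→8]: (946.7+678.5)/2 × 3 = 2437.8
  [8→10]: (678.5+543.5)/2 × 2 = 1222.0
  Sum = 10067.2 µg/L·h
IV tail: 543.5/0.111 = 4896.396; AUC_iv,0→∞ = 10067.2 + 4896.396 = 14963.596 µg/L·h
Trapezoidal AUC_0→9 (buccal film):
  [0→4]: (0.0+674.3)/2 × 4 = 1348.6
  [4→5]: (674.3+627.6)/2 × 1 = 650.95
  [5→9]: (627.6+418.6)/2 × 4 = 2092.4
  Sum = 4091.95 µg/L·h
buccal film tail: 418.6/0.111 = 3771.171; AUC_ev,0→∞ = 4091.95 + 3771.171 = 7863.121 µg/L·h
F = (AUC_ev/D_ev)/(AUC_iv/D_iv) = (7863.121/500)/(14963.596/250) = 15.726242/59.854384 = 0.2627

F = 0.263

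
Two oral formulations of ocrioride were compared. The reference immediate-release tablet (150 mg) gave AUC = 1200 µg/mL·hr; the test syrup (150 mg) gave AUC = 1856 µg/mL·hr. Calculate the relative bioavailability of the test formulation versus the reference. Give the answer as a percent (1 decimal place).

F_rel = (AUC_test/D_test) / (AUC_ref/D_ref)
      = (1856/150) / (1200/150)
      = 12.3733 / 8 = 1.5467 = 154.67%

F_rel = 154.7%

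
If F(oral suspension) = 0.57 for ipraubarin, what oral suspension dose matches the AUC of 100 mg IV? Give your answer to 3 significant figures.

D_oral = 175 mg

For equal systemic exposure: F × D_ev = D_iv
D_ev = D_iv / F = 100 / 0.57 = 175.439 mg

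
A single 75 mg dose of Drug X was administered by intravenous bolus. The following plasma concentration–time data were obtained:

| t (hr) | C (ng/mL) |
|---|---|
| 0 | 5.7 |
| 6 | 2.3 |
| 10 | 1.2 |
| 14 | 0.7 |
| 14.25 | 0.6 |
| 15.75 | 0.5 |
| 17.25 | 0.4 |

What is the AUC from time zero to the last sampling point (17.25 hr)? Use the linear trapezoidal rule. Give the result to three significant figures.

Trapezoidal AUC_0→17.25:
  [0→6]: (5.7+2.3)/2 × 6 = 24.0
  [6→10]: (2.3+1.2)/2 × 4 = 7.0
  [10→14]: (1.2+0.7)/2 × 4 = 3.8
  [14→14.25]: (0.7+0.6)/2 × 0.25 = 0.1625
  [14.25→15.75]: (0.6+0.5)/2 × 1.5 = 0.825
  [15.75→17.25]: (0.5+0.4)/2 × 1.5 = 0.675
  Sum = 36.4625 ng/mL·hr

AUC = 36.5 ng/mL·hr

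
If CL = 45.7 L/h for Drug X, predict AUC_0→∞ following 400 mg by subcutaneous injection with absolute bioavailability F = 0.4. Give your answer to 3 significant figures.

AUC_0→∞ = F × Dose / CL
        = 0.4 × 400 / 45.7 = 3.50109 mg/L·h

AUC = 3.50 mg/L·h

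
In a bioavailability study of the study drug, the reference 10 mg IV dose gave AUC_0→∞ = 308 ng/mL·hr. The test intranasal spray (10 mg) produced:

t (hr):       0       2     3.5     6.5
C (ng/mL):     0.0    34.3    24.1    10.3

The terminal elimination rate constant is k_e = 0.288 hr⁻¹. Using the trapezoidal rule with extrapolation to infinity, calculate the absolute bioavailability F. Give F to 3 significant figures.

Trapezoidal AUC_0→6.5 (intranasal spray):
  [0→2]: (0.0+34.3)/2 × 2 = 34.3
  [2→3.5]: (34.3+24.1)/2 × 1.5 = 43.8
  [3.5→6.5]: (24.1+10.3)/2 × 3 = 51.6
  Sum = 129.7 ng/mL·hr
Tail: C_last/k_e = 10.3/0.288 = 35.764
AUC_0→∞ (intranasal spray) = 129.7 + 35.764 = 165.464 ng/mL·hr
F = (AUC_ev/D_ev)/(AUC_iv/D_iv) = (165.464/10)/(308/10) = 16.5464/30.8 = 0.5372

F = 0.537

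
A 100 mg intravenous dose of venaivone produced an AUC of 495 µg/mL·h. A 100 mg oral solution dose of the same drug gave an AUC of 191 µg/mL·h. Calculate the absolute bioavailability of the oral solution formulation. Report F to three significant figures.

F = (AUC_ev / D_ev) / (AUC_iv / D_iv)
  = (191/100) / (495/100)
  = 1.91 / 4.95 = 0.3859

F = 0.386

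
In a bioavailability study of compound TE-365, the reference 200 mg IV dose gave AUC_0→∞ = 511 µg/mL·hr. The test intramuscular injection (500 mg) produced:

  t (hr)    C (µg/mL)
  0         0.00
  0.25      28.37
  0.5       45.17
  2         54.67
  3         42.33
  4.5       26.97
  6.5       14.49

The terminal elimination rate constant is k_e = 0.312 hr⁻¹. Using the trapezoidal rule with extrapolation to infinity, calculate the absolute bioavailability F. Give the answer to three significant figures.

F = 0.216

Trapezoidal AUC_0→6.5 (intramuscular injection):
  [0→0.25]: (0.00+28.37)/2 × 0.25 = 3.54625
  [0.25→0.5]: (28.37+45.17)/2 × 0.25 = 9.1925
  [0.5→2]: (45.17+54.67)/2 × 1.5 = 74.88
  [2→3]: (54.67+42.33)/2 × 1 = 48.5
  [3→4.5]: (42.33+26.97)/2 × 1.5 = 51.975
  [4.5→6.5]: (26.97+14.49)/2 × 2 = 41.46
  Sum = 229.55375 µg/mL·hr
Tail: C_last/k_e = 14.49/0.312 = 46.442
AUC_0→∞ (intramuscular injection) = 229.55375 + 46.442 = 275.99575 µg/mL·hr
F = (AUC_ev/D_ev)/(AUC_iv/D_iv) = (275.99575/500)/(511/200) = 0.5519915/2.555 = 0.2160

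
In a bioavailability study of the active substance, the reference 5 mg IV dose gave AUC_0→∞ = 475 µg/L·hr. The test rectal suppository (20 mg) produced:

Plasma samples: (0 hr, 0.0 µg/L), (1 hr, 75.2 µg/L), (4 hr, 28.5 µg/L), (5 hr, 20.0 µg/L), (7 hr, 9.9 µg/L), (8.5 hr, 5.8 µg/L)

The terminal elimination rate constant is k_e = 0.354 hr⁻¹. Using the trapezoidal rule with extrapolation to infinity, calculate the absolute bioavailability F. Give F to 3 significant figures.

Trapezoidal AUC_0→8.5 (rectal suppository):
  [0→1]: (0.0+75.2)/2 × 1 = 37.6
  [1→4]: (75.2+28.5)/2 × 3 = 155.55
  [4→5]: (28.5+20.0)/2 × 1 = 24.25
  [5→7]: (20.0+9.9)/2 × 2 = 29.9
  [7→8.5]: (9.9+5.8)/2 × 1.5 = 11.775
  Sum = 259.075 µg/L·hr
Tail: C_last/k_e = 5.8/0.354 = 16.384
AUC_0→∞ (rectal suppository) = 259.075 + 16.384 = 275.459 µg/L·hr
F = (AUC_ev/D_ev)/(AUC_iv/D_iv) = (275.459/20)/(475/5) = 13.77295/95 = 0.1450

F = 0.145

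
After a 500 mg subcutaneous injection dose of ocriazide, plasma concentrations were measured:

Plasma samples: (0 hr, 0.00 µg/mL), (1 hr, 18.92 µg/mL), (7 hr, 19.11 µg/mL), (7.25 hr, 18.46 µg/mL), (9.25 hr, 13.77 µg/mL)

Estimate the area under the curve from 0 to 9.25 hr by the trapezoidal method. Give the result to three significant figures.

AUC = 160 µg/mL·hr

Trapezoidal AUC_0→9.25:
  [0→1]: (0.00+18.92)/2 × 1 = 9.46
  [1→7]: (18.92+19.11)/2 × 6 = 114.09
  [7→7.25]: (19.11+18.46)/2 × 0.25 = 4.69625
  [7.25→9.25]: (18.46+13.77)/2 × 2 = 32.23
  Sum = 160.47625 µg/mL·hr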